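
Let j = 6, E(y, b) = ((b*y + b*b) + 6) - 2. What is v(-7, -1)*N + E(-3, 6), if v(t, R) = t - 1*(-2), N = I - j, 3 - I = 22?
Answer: 147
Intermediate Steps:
E(y, b) = 4 + b² + b*y (E(y, b) = ((b*y + b²) + 6) - 2 = ((b² + b*y) + 6) - 2 = (6 + b² + b*y) - 2 = 4 + b² + b*y)
I = -19 (I = 3 - 1*22 = 3 - 22 = -19)
N = -25 (N = -19 - 1*6 = -19 - 6 = -25)
v(t, R) = 2 + t (v(t, R) = t + 2 = 2 + t)
v(-7, -1)*N + E(-3, 6) = (2 - 7)*(-25) + (4 + 6² + 6*(-3)) = -5*(-25) + (4 + 36 - 18) = 125 + 22 = 147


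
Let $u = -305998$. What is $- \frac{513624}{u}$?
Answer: $\frac{256812}{152999} \approx 1.6785$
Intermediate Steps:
$- \frac{513624}{u} = - \frac{513624}{-305998} = \left(-513624\right) \left(- \frac{1}{305998}\right) = \frac{256812}{152999}$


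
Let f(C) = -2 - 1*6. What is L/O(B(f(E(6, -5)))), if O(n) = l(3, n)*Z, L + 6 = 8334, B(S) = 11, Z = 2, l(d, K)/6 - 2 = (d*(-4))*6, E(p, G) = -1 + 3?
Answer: -347/35 ≈ -9.9143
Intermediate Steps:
E(p, G) = 2
l(d, K) = 12 - 144*d (l(d, K) = 12 + 6*((d*(-4))*6) = 12 + 6*(-4*d*6) = 12 + 6*(-24*d) = 12 - 144*d)
f(C) = -8 (f(C) = -2 - 6 = -8)
L = 8328 (L = -6 + 8334 = 8328)
O(n) = -840 (O(n) = (12 - 144*3)*2 = (12 - 432)*2 = -420*2 = -840)
L/O(B(f(E(6, -5)))) = 8328/(-840) = 8328*(-1/840) = -347/35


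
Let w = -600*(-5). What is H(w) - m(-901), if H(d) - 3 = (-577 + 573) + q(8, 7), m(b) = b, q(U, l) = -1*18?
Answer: 882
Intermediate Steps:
q(U, l) = -18
w = 3000
H(d) = -19 (H(d) = 3 + ((-577 + 573) - 18) = 3 + (-4 - 18) = 3 - 22 = -19)
H(w) - m(-901) = -19 - 1*(-901) = -19 + 901 = 882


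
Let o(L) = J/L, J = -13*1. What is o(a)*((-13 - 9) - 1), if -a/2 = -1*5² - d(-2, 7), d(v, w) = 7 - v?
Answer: 299/68 ≈ 4.3971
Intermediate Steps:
J = -13
a = 68 (a = -2*(-1*5² - (7 - 1*(-2))) = -2*(-1*25 - (7 + 2)) = -2*(-25 - 1*9) = -2*(-25 - 9) = -2*(-34) = 68)
o(L) = -13/L
o(a)*((-13 - 9) - 1) = (-13/68)*((-13 - 9) - 1) = (-13*1/68)*(-22 - 1) = -13/68*(-23) = 299/68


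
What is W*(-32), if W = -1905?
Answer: 60960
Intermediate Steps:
W*(-32) = -1905*(-32) = 60960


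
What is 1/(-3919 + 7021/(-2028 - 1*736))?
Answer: -2764/10839137 ≈ -0.00025500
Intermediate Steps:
1/(-3919 + 7021/(-2028 - 1*736)) = 1/(-3919 + 7021/(-2028 - 736)) = 1/(-3919 + 7021/(-2764)) = 1/(-3919 + 7021*(-1/2764)) = 1/(-3919 - 7021/2764) = 1/(-10839137/2764) = -2764/10839137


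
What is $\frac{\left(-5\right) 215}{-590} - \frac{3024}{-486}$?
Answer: $\frac{8543}{1062} \approx 8.0443$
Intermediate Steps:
$\frac{\left(-5\right) 215}{-590} - \frac{3024}{-486} = \left(-1075\right) \left(- \frac{1}{590}\right) - - \frac{56}{9} = \frac{215}{118} + \frac{56}{9} = \frac{8543}{1062}$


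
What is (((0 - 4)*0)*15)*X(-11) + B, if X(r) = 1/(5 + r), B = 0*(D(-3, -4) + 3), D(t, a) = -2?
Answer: 0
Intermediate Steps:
B = 0 (B = 0*(-2 + 3) = 0*1 = 0)
(((0 - 4)*0)*15)*X(-11) + B = (((0 - 4)*0)*15)/(5 - 11) + 0 = (-4*0*15)/(-6) + 0 = (0*15)*(-⅙) + 0 = 0*(-⅙) + 0 = 0 + 0 = 0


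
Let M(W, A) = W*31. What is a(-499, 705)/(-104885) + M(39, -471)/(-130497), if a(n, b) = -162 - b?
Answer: -4555022/4562392615 ≈ -0.00099839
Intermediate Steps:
M(W, A) = 31*W
a(-499, 705)/(-104885) + M(39, -471)/(-130497) = (-162 - 1*705)/(-104885) + (31*39)/(-130497) = (-162 - 705)*(-1/104885) + 1209*(-1/130497) = -867*(-1/104885) - 403/43499 = 867/104885 - 403/43499 = -4555022/4562392615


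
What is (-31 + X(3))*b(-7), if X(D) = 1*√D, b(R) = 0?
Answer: 0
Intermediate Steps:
X(D) = √D
(-31 + X(3))*b(-7) = (-31 + √3)*0 = 0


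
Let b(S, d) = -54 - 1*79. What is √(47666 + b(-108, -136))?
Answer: √47533 ≈ 218.02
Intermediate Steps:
b(S, d) = -133 (b(S, d) = -54 - 79 = -133)
√(47666 + b(-108, -136)) = √(47666 - 133) = √47533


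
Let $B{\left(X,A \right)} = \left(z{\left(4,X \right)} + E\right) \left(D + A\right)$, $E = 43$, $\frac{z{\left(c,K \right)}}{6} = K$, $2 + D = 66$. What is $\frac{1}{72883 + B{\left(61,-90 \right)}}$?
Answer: $\frac{1}{62249} \approx 1.6064 \cdot 10^{-5}$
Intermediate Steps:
$D = 64$ ($D = -2 + 66 = 64$)
$z{\left(c,K \right)} = 6 K$
$B{\left(X,A \right)} = \left(43 + 6 X\right) \left(64 + A\right)$ ($B{\left(X,A \right)} = \left(6 X + 43\right) \left(64 + A\right) = \left(43 + 6 X\right) \left(64 + A\right)$)
$\frac{1}{72883 + B{\left(61,-90 \right)}} = \frac{1}{72883 + \left(2752 + 43 \left(-90\right) + 384 \cdot 61 + 6 \left(-90\right) 61\right)} = \frac{1}{72883 + \left(2752 - 3870 + 23424 - 32940\right)} = \frac{1}{72883 - 10634} = \frac{1}{62249}$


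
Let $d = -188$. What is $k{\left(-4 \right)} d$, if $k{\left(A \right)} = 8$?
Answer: $-1504$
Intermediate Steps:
$k{\left(-4 \right)} d = 8 \left(-188\right) = -1504$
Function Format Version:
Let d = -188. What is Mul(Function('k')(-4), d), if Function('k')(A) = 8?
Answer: -1504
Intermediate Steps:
Mul(Function('k')(-4), d) = Mul(8, -188) = -1504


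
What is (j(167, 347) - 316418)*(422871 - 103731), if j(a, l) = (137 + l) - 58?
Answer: -100845686880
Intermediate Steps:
j(a, l) = 79 + l
(j(167, 347) - 316418)*(422871 - 103731) = ((79 + 347) - 316418)*(422871 - 103731) = (426 - 316418)*319140 = -315992*319140 = -100845686880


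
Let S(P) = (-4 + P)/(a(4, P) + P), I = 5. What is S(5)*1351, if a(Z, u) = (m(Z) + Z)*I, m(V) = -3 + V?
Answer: 1351/30 ≈ 45.033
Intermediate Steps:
a(Z, u) = -15 + 10*Z (a(Z, u) = ((-3 + Z) + Z)*5 = (-3 + 2*Z)*5 = -15 + 10*Z)
S(P) = (-4 + P)/(25 + P) (S(P) = (-4 + P)/((-15 + 10*4) + P) = (-4 + P)/((-15 + 40) + P) = (-4 + P)/(25 + P))
S(5)*1351 = ((-4 + 5)/(25 + 5))*1351 = (1/30)*1351 = 1351/30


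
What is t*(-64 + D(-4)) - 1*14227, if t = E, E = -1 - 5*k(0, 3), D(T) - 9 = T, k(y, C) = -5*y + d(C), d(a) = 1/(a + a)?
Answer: -84713/6 ≈ -14119.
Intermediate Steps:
d(a) = 1/(2*a)
k(y, C) = 1/(2*C) - 5*y (k(y, C) = -5*y + 1/(2*C) = 1/(2*C) - 5*y)
D(T) = 9 + T
E = -11/6 (E = -1 - 5*((1/2)/3 - 5*0) = -1 - 5*((1/2)*(1/3) + 0) = -1 - 5*(1/6 + 0) = -1 - 5*1/6 = -1 - 5/6 = -11/6 ≈ -1.8333)
t = -11/6 ≈ -1.8333
t*(-64 + D(-4)) - 1*14227 = -11*(-64 + (9 - 4))/6 - 1*14227 = -11*(-64 + 5)/6 - 14227 = -11/6*(-59) - 14227 = 649/6 - 14227 = -84713/6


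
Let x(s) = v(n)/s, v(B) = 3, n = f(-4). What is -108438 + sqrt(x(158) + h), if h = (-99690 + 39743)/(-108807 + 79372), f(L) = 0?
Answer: -108438 + sqrt(52866418430)/160370 ≈ -1.0844e+5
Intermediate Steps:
n = 0
h = 59947/29435 (h = -59947/(-29435) = -59947*(-1/29435) = 59947/29435 ≈ 2.0366)
x(s) = 3/s
-108438 + sqrt(x(158) + h) = -108438 + sqrt(3/158 + 59947/29435) = -108438 + sqrt(9559931/4650730) = -108438 + sqrt(52866418430)/160370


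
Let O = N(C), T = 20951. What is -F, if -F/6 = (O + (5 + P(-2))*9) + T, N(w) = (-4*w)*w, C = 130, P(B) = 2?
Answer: -279516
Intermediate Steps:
N(w) = -4*w²
O = -67600 (O = -4*130² = -4*16900 = -67600)
F = 279516 (F = -6*((-67600 + (5 + 2)*9) + 20951) = -6*((-67600 + 7*9) + 20951) = -6*((-67600 + 63) + 20951) = -6*(-67537 + 20951) = -6*(-46586) = 279516)
-F = -1*279516 = -279516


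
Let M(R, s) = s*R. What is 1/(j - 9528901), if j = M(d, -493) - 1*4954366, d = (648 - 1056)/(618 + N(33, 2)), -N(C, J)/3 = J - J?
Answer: -103/1491742977 ≈ -6.9047e-8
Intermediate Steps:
N(C, J) = 0 (N(C, J) = -3*(J - J) = -3*0 = 0)
d = -68/103 (d = (648 - 1056)/(618 + 0) = -408/618 = -408*1/618 = -68/103 ≈ -0.66019)
M(R, s) = R*s
j = -510266174/103 (j = -68/103*(-493) - 1*4954366 = 33524/103 - 4954366 = -510266174/103 ≈ -4.9540e+6)
1/(j - 9528901) = 1/(-510266174/103 - 9528901) = 1/(-1491742977/103) = -103/1491742977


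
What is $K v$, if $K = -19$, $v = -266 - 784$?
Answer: $19950$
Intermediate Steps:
$v = -1050$
$K v = \left(-19\right) \left(-1050\right) = 19950$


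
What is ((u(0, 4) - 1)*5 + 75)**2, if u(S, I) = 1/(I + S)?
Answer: 81225/16 ≈ 5076.6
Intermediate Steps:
((u(0, 4) - 1)*5 + 75)**2 = ((1/(4 + 0) - 1)*5 + 75)**2 = ((1/4 - 1)*5 + 75)**2 = (-3/4*5 + 75)**2 = (-15/4 + 75)**2 = (285/4)**2 = 81225/16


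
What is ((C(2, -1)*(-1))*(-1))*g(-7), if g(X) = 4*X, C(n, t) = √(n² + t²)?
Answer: -28*√5 ≈ -62.610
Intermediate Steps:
((C(2, -1)*(-1))*(-1))*g(-7) = ((√(2² + (-1)²)*(-1))*(-1))*(4*(-7)) = ((√(4 + 1)*(-1))*(-1))*(-28) = ((√5*(-1))*(-1))*(-28) = (-√5*(-1))*(-28) = √5*(-28) = -28*√5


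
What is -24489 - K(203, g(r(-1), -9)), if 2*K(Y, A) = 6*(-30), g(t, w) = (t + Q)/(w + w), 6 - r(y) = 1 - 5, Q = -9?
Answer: -24399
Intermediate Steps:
r(y) = 10 (r(y) = 6 - (1 - 5) = 6 - 1*(-4) = 6 + 4 = 10)
g(t, w) = (-9 + t)/(2*w) (g(t, w) = (t - 9)/(w + w) = (-9 + t)/((2*w)) = (-9 + t)*(1/(2*w)) = (-9 + t)/(2*w))
K(Y, A) = -90 (K(Y, A) = (6*(-30))/2 = (½)*(-180) = -90)
-24489 - K(203, g(r(-1), -9)) = -24489 - 1*(-90) = -24489 + 90 = -24399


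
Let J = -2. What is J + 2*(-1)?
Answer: -4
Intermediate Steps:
J + 2*(-1) = -2 + 2*(-1) = -2 - 2 = -4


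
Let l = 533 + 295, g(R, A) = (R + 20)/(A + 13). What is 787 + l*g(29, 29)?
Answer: 1753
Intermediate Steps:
g(R, A) = (20 + R)/(13 + A)
l = 828
787 + l*g(29, 29) = 787 + 828*((20 + 29)/(13 + 29)) = 787 + 828*(49/42) = 787 + 828*((1/42)*49) = 787 + 828*(7/6) = 787 + 966 = 1753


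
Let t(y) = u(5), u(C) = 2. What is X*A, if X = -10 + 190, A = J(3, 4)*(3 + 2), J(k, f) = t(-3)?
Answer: 1800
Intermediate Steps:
t(y) = 2
J(k, f) = 2
A = 10 (A = 2*(3 + 2) = 2*5 = 10)
X = 180
X*A = 180*10 = 1800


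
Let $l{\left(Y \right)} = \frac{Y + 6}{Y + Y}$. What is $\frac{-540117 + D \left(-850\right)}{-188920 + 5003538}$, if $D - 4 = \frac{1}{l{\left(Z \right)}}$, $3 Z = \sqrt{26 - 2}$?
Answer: $- \frac{543381}{4814618} - \frac{102 \sqrt{6}}{2407309} \approx -0.11296$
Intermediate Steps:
$Z = \frac{2 \sqrt{6}}{3}$ ($Z = \frac{\sqrt{26 - 2}}{3} = \frac{\sqrt{24}}{3} = \frac{2 \sqrt{6}}{3} \approx 1.633$)
$l{\left(Y \right)} = \frac{6 + Y}{2 Y}$
$D = 4 + \frac{4 \sqrt{6}}{3 \left(6 + \frac{2 \sqrt{6}}{3}\right)}$ ($D = 4 + \frac{1}{\frac{1}{2} \frac{1}{\frac{2}{3} \sqrt{6}} \left(6 + \frac{2 \sqrt{6}}{3}\right)} = 4 + \frac{1}{\frac{1}{2} \frac{\sqrt{6}}{4} \left(6 + \frac{2 \sqrt{6}}{3}\right)} = 4 + \frac{1}{\frac{1}{8} \sqrt{6} \left(6 + \frac{2 \sqrt{6}}{3}\right)} = 4 + \frac{4 \sqrt{6}}{3 \left(6 + \frac{2 \sqrt{6}}{3}\right)} \approx 4.4279$)
$\frac{-540117 + D \left(-850\right)}{-188920 + 5003538} = \frac{-540117 + \left(\frac{96}{25} + \frac{6 \sqrt{6}}{25}\right) \left(-850\right)}{-188920 + 5003538} = \frac{-540117 - \left(3264 + 204 \sqrt{6}\right)}{4814618} = \left(-543381 - 204 \sqrt{6}\right) \frac{1}{4814618} = - \frac{543381}{4814618} - \frac{102 \sqrt{6}}{2407309}$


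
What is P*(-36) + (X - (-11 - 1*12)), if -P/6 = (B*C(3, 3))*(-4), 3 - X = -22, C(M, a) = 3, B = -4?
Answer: 10416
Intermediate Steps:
X = 25 (X = 3 - 1*(-22) = 3 + 22 = 25)
P = -288 (P = -6*(-4*3)*(-4) = -(-72)*(-4) = -6*48 = -288)
P*(-36) + (X - (-11 - 1*12)) = -288*(-36) + (25 - (-11 - 1*12)) = 10368 + (25 - (-11 - 12)) = 10368 + (25 - 1*(-23)) = 10368 + (25 + 23) = 10368 + 48 = 10416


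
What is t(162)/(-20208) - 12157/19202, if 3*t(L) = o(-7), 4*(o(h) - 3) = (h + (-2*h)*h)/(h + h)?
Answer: -982799437/1552136064 ≈ -0.63319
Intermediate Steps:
o(h) = 3 + (h - 2*h²)/(8*h) (o(h) = 3 + ((h + (-2*h)*h)/(h + h))/4 = 3 + ((h - 2*h²)/((2*h)))/4 = 3 + ((h - 2*h²)*(1/(2*h)))/4 = 3 + ((h - 2*h²)/(2*h))/4 = 3 + (h - 2*h²)/(8*h))
t(L) = 13/8 (t(L) = (25/8 - ¼*(-7))/3 = (25/8 + 7/4)/3 = (⅓)*(39/8) = 13/8)
t(162)/(-20208) - 12157/19202 = (13/8)/(-20208) - 12157/19202 = (13/8)*(-1/20208) - 12157*1/19202 = -13/161664 - 12157/19202 = -982799437/1552136064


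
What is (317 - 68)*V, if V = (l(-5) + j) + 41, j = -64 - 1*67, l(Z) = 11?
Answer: -19671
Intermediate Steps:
j = -131 (j = -64 - 67 = -131)
V = -79 (V = (11 - 131) + 41 = -120 + 41 = -79)
(317 - 68)*V = (317 - 68)*(-79) = 249*(-79) = -19671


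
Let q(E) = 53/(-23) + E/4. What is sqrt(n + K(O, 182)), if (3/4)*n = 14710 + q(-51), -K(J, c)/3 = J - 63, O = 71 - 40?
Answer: 3*sqrt(1157291)/23 ≈ 140.32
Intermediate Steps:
O = 31
q(E) = -53/23 + E/4 (q(E) = 53*(-1/23) + E*(1/4) = -53/23 + E/4)
K(J, c) = 189 - 3*J (K(J, c) = -3*(J - 63) = -3*(-63 + J) = 189 - 3*J)
n = 450645/23 (n = 4*(14710 + (-53/23 + (1/4)*(-51)))/3 = 4*(14710 + (-53/23 - 51/4))/3 = 4*(14710 - 1385/92)/3 = (4/3)*(1351935/92) = 450645/23 ≈ 19593.)
sqrt(n + K(O, 182)) = sqrt(450645/23 + (189 - 3*31)) = sqrt(450645/23 + (189 - 93)) = sqrt(450645/23 + 96) = sqrt(452853/23) = 3*sqrt(1157291)/23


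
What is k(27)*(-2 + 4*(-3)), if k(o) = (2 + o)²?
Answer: -11774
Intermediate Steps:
k(27)*(-2 + 4*(-3)) = (2 + 27)²*(-2 + 4*(-3)) = 29²*(-2 - 12) = 841*(-14) = -11774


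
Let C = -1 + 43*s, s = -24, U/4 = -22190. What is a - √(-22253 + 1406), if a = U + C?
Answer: -89793 - I*√20847 ≈ -89793.0 - 144.39*I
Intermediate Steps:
U = -88760 (U = 4*(-22190) = -88760)
C = -1033 (C = -1 + 43*(-24) = -1 - 1032 = -1033)
a = -89793 (a = -88760 - 1033 = -89793)
a - √(-22253 + 1406) = -89793 - √(-22253 + 1406) = -89793 - √(-20847) = -89793 - I*√20847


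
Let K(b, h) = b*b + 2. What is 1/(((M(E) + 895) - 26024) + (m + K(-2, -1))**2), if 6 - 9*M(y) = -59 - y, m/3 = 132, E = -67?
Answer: 9/1228273 ≈ 7.3274e-6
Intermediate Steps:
m = 396 (m = 3*132 = 396)
M(y) = 65/9 + y/9 (M(y) = 2/3 - (-59 - y)/9 = 2/3 + (59/9 + y/9) = 65/9 + y/9)
K(b, h) = 2 + b**2 (K(b, h) = b**2 + 2 = 2 + b**2)
1/(((M(E) + 895) - 26024) + (m + K(-2, -1))**2) = 1/((((65/9 + (1/9)*(-67)) + 895) - 26024) + (396 + (2 + (-2)**2))**2) = 1/((((65/9 - 67/9) + 895) - 26024) + (396 + (2 + 4))**2) = 1/(((-2/9 + 895) - 26024) + (396 + 6)**2) = 1/((8053/9 - 26024) + 402**2) = 1/(-226163/9 + 161604) = 1/(1228273/9) = 9/1228273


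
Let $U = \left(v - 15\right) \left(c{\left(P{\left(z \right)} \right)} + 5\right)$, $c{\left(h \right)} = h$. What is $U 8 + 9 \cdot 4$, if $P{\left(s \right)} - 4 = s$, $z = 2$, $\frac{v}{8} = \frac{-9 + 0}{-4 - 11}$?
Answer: $- \frac{4308}{5} \approx -861.6$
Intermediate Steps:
$v = \frac{24}{5}$ ($v = 8 \frac{-9 + 0}{-4 - 11} = 8 \left(- \frac{9}{-15}\right) = 8 \left(\left(-9\right) \left(- \frac{1}{15}\right)\right) = 8 \cdot \frac{3}{5} = \frac{24}{5} \approx 4.8$)
$P{\left(s \right)} = 4 + s$
$U = - \frac{561}{5}$ ($U = \left(\frac{24}{5} - 15\right) \left(\left(4 + 2\right) + 5\right) = - \frac{51 \left(6 + 5\right)}{5} = \left(- \frac{51}{5}\right) 11 = - \frac{561}{5} \approx -112.2$)
$U 8 + 9 \cdot 4 = \left(- \frac{561}{5}\right) 8 + 9 \cdot 4 = - \frac{4488}{5} + 36 = - \frac{4308}{5}$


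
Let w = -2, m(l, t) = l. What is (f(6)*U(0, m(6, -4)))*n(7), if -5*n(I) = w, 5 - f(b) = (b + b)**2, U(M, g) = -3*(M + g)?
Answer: 5004/5 ≈ 1000.8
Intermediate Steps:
U(M, g) = -3*M - 3*g
f(b) = 5 - 4*b**2 (f(b) = 5 - (b + b)**2 = 5 - (2*b)**2 = 5 - 4*b**2)
n(I) = 2/5 (n(I) = -1/5*(-2) = 2/5)
(f(6)*U(0, m(6, -4)))*n(7) = ((5 - 4*6**2)*(-3*0 - 3*6))*(2/5) = ((5 - 4*36)*(0 - 18))*(2/5) = ((5 - 144)*(-18))*(2/5) = -139*(-18)*(2/5) = 2502*(2/5) = 5004/5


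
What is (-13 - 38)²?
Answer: 2601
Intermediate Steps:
(-13 - 38)² = (-51)² = 2601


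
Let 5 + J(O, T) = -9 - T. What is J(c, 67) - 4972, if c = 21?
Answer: -5053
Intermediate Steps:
J(O, T) = -14 - T (J(O, T) = -5 + (-9 - T) = -14 - T)
J(c, 67) - 4972 = (-14 - 1*67) - 4972 = (-14 - 67) - 4972 = -81 - 4972 = -5053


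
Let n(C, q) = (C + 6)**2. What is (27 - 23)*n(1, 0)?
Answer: 196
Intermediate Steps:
n(C, q) = (6 + C)**2
(27 - 23)*n(1, 0) = (27 - 23)*(6 + 1)**2 = 4*7**2 = 4*49 = 196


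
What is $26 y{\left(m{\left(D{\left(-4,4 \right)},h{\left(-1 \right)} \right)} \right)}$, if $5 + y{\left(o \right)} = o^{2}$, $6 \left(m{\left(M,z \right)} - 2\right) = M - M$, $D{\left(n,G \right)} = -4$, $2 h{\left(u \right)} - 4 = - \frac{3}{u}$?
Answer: $-26$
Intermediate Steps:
$h{\left(u \right)} = 2 - \frac{3}{2 u}$ ($h{\left(u \right)} = 2 + \frac{\left(-3\right) \frac{1}{u}}{2} = 2 - \frac{3}{2 u}$)
$m{\left(M,z \right)} = 2$ ($m{\left(M,z \right)} = 2 + \frac{M - M}{6} = 2 + \frac{1}{6} \cdot 0 = 2 + 0 = 2$)
$y{\left(o \right)} = -5 + o^{2}$
$26 y{\left(m{\left(D{\left(-4,4 \right)},h{\left(-1 \right)} \right)} \right)} = 26 \left(-5 + 2^{2}\right) = 26 \left(-5 + 4\right) = 26 \left(-1\right) = -26$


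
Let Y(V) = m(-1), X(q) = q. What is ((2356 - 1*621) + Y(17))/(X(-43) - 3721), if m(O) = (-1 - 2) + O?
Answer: -1731/3764 ≈ -0.45988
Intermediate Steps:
m(O) = -3 + O
Y(V) = -4 (Y(V) = -3 - 1 = -4)
((2356 - 1*621) + Y(17))/(X(-43) - 3721) = ((2356 - 1*621) - 4)/(-43 - 3721) = ((2356 - 621) - 4)/(-3764) = (1735 - 4)*(-1/3764) = 1731*(-1/3764) = -1731/3764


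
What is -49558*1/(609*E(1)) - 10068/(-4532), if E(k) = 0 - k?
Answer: 57682067/689997 ≈ 83.598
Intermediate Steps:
E(k) = -k
-49558*1/(609*E(1)) - 10068/(-4532) = -49558/((-1*1*29)*21) - 10068/(-4532) = -49558/(-1*29*21) - 10068*(-1/4532) = -49558/((-29*21)) + 2517/1133 = -49558/(-609) + 2517/1133 = -49558*(-1/609) + 2517/1133 = 49558/609 + 2517/1133 = 57682067/689997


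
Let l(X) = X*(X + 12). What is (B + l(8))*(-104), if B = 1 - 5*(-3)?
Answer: -18304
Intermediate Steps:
B = 16 (B = 1 + 15 = 16)
l(X) = X*(12 + X)
(B + l(8))*(-104) = (16 + 8*(12 + 8))*(-104) = (16 + 8*20)*(-104) = (16 + 160)*(-104) = 176*(-104) = -18304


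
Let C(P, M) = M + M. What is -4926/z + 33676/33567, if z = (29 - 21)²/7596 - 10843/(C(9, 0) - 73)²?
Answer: 1674005226001250/688311240231 ≈ 2432.0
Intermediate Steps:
C(P, M) = 2*M
z = -20505593/10119771 (z = (29 - 21)²/7596 - 10843/(2*0 - 73)² = 8²*(1/7596) - 10843/(0 - 73)² = 64*(1/7596) - 10843/((-73)²) = 16/1899 - 10843/5329 = -20505593/10119771 ≈ -2.0263)
-4926/z + 33676/33567 = -4926/(-20505593/10119771) + 33676/33567 = -4926*(-10119771/20505593) + 33676*(1/33567) = 49849991946/20505593 + 33676/33567 = 1674005226001250/688311240231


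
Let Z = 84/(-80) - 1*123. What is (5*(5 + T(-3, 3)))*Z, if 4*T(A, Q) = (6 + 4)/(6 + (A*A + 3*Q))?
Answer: -202615/64 ≈ -3165.9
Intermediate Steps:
T(A, Q) = 5/(2*(6 + A² + 3*Q)) (T(A, Q) = ((6 + 4)/(6 + (A*A + 3*Q)))/4 = (10/(6 + (A² + 3*Q)))/4 = (10/(6 + A² + 3*Q))/4 = 5/(2*(6 + A² + 3*Q)))
Z = -2481/20 (Z = 84*(-1/80) - 123 = -21/20 - 123 = -2481/20 ≈ -124.05)
(5*(5 + T(-3, 3)))*Z = (5*(5 + 5/(2*(6 + (-3)² + 3*3))))*(-2481/20) = (5*(5 + 5/(2*(6 + 9 + 9))))*(-2481/20) = (5*(5 + (5/2)/24))*(-2481/20) = (5*(5 + (5/2)*(1/24)))*(-2481/20) = (5*(5 + 5/48))*(-2481/20) = (5*(245/48))*(-2481/20) = (1225/48)*(-2481/20) = -202615/64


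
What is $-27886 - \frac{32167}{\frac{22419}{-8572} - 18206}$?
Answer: $- \frac{4352289687862}{156084251} \approx -27884.0$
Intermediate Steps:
$-27886 - \frac{32167}{\frac{22419}{-8572} - 18206} = -27886 - \frac{32167}{22419 \left(- \frac{1}{8572}\right) - 18206} = -27886 - \frac{32167}{- \frac{22419}{8572} - 18206} = -27886 - \frac{32167}{- \frac{156084251}{8572}} = -27886 - - \frac{275735524}{156084251} = -27886 + \frac{275735524}{156084251} = - \frac{4352289687862}{156084251}$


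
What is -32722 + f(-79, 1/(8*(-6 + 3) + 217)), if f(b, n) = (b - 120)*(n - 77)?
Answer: -3358206/193 ≈ -17400.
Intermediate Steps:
f(b, n) = (-120 + b)*(-77 + n)
-32722 + f(-79, 1/(8*(-6 + 3) + 217)) = -32722 + (9240 - 120/(8*(-6 + 3) + 217) - 77*(-79) - 79/(8*(-6 + 3) + 217)) = -32722 + (9240 - 120/(8*(-3) + 217) + 6083 - 79/(8*(-3) + 217)) = -32722 + (9240 - 120/(-24 + 217) + 6083 - 79/(-24 + 217)) = -32722 + (9240 - 120/193 + 6083 - 79/193) = -32722 + 2957140/193 = -3358206/193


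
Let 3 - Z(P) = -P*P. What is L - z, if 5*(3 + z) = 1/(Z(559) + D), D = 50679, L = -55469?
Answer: -100715994791/1815815 ≈ -55466.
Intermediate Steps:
Z(P) = 3 + P² (Z(P) = 3 - (-1)*P*P = 3 - (-1)*P² = 3 + P²)
z = -5447444/1815815 (z = -3 + 1/(5*((3 + 559²) + 50679)) = -3 + 1/(5*((3 + 312481) + 50679)) = -3 + 1/(5*(312484 + 50679)) = -3 + (⅕)/363163 = -3 + (⅕)*(1/363163) = -3 + 1/1815815 = -5447444/1815815 ≈ -3.0000)
L - z = -55469 - 1*(-5447444/1815815) = -55469 + 5447444/1815815 = -100715994791/1815815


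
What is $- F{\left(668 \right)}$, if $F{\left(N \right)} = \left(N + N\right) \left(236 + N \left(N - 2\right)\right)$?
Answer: $-594685664$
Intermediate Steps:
$F{\left(N \right)} = 2 N \left(236 + N \left(-2 + N\right)\right)$
$- F{\left(668 \right)} = - 2 \cdot 668 \left(236 + 668^{2} - 1336\right) = - 2 \cdot 668 \left(236 + 446224 - 1336\right) = - 2 \cdot 668 \cdot 445124 = \left(-1\right) 594685664 = -594685664$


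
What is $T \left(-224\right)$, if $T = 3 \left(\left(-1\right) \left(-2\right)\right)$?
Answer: $-1344$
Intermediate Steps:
$T = 6$ ($T = 3 \cdot 2 = 6$)
$T \left(-224\right) = 6 \left(-224\right) = -1344$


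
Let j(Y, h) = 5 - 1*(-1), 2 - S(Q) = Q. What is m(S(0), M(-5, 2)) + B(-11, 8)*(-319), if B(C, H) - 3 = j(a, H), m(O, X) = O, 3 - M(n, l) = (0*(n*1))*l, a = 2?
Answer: -2869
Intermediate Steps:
S(Q) = 2 - Q
j(Y, h) = 6 (j(Y, h) = 5 + 1 = 6)
M(n, l) = 3 (M(n, l) = 3 - 0*(n*1)*l = 3 - 0*n*l = 3 - 0*l = 3 - 1*0 = 3 + 0 = 3)
B(C, H) = 9 (B(C, H) = 3 + 6 = 9)
m(S(0), M(-5, 2)) + B(-11, 8)*(-319) = (2 - 1*0) + 9*(-319) = (2 + 0) - 2871 = 2 - 2871 = -2869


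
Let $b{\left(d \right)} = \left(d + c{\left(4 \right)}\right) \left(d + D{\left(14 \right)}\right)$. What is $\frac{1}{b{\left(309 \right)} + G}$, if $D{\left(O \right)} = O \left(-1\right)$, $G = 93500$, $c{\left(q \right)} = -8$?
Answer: $\frac{1}{182295} \approx 5.4856 \cdot 10^{-6}$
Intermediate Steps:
$D{\left(O \right)} = - O$
$b{\left(d \right)} = \left(-14 + d\right) \left(-8 + d\right)$ ($b{\left(d \right)} = \left(d - 8\right) \left(d - 14\right) = \left(-8 + d\right) \left(d - 14\right) = \left(-8 + d\right) \left(-14 + d\right) = \left(-14 + d\right) \left(-8 + d\right)$)
$\frac{1}{b{\left(309 \right)} + G} = \frac{1}{\left(112 + 309^{2} - 6798\right) + 93500} = \frac{1}{\left(112 + 95481 - 6798\right) + 93500} = \frac{1}{88795 + 93500} = \frac{1}{182295}$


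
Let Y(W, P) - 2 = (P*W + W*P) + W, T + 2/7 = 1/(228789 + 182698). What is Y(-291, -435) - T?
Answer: 728401531296/2880409 ≈ 2.5288e+5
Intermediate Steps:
T = -822967/2880409 (T = -2/7 + 1/(228789 + 182698) = -2/7 + 1/411487 = -822967/2880409 ≈ -0.28571)
Y(W, P) = 2 + W + 2*P*W (Y(W, P) = 2 + ((P*W + W*P) + W) = 2 + ((P*W + P*W) + W) = 2 + (2*P*W + W) = 2 + (W + 2*P*W) = 2 + W + 2*P*W)
Y(-291, -435) - T = (2 - 291 + 2*(-435)*(-291)) - 1*(-822967/2880409) = (2 - 291 + 253170) + 822967/2880409 = 252881 + 822967/2880409 = 728401531296/2880409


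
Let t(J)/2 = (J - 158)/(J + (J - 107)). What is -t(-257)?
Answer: -830/621 ≈ -1.3366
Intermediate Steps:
t(J) = 2*(-158 + J)/(-107 + 2*J) (t(J) = 2*((J - 158)/(J + (J - 107))) = 2*((-158 + J)/(J + (-107 + J))) = 2*((-158 + J)/(-107 + 2*J)) = 2*(-158 + J)/(-107 + 2*J))
-t(-257) = -2*(-158 - 257)/(-107 + 2*(-257)) = -2*(-415)/(-107 - 514) = -2*(-415)/(-621) = -2*(-1)*(-415)/621 = -1*830/621 = -830/621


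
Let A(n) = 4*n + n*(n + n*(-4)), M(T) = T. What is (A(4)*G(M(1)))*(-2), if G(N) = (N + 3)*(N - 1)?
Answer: 0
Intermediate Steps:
G(N) = (-1 + N)*(3 + N) (G(N) = (3 + N)*(-1 + N) = (-1 + N)*(3 + N))
A(n) = -3*n² + 4*n (A(n) = 4*n + n*(n - 4*n) = 4*n + n*(-3*n) = 4*n - 3*n² = -3*n² + 4*n)
(A(4)*G(M(1)))*(-2) = ((4*(4 - 3*4))*(-3 + 1² + 2*1))*(-2) = ((4*(4 - 12))*(-3 + 1 + 2))*(-2) = ((4*(-8))*0)*(-2) = -32*0*(-2) = 0*(-2) = 0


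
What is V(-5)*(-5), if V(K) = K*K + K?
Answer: -100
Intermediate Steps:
V(K) = K + K² (V(K) = K² + K = K + K²)
V(-5)*(-5) = -5*(1 - 5)*(-5) = -5*(-4)*(-5) = 20*(-5) = -100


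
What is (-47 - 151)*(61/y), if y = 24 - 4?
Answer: -6039/10 ≈ -603.90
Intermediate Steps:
y = 20
(-47 - 151)*(61/y) = (-47 - 151)*(61/20) = -12078/20 = -198*61/20 = -6039/10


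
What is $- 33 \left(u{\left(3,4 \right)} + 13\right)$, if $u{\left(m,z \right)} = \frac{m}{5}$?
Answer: $- \frac{2244}{5} \approx -448.8$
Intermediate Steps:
$u{\left(m,z \right)} = \frac{m}{5}$ ($u{\left(m,z \right)} = m \frac{1}{5} = \frac{m}{5}$)
$- 33 \left(u{\left(3,4 \right)} + 13\right) = - 33 \left(\frac{1}{5} \cdot 3 + 13\right) = - 33 \left(\frac{3}{5} + 13\right) = \left(-33\right) \frac{68}{5} = - \frac{2244}{5}$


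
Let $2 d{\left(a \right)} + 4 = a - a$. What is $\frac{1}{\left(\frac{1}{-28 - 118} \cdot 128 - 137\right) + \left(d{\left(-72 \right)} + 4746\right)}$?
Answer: $\frac{73}{336247} \approx 0.0002171$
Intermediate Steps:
$d{\left(a \right)} = -2$ ($d{\left(a \right)} = -2 + \frac{a - a}{2} = -2 + \frac{1}{2} \cdot 0 = -2 + 0 = -2$)
$\frac{1}{\left(\frac{1}{-28 - 118} \cdot 128 - 137\right) + \left(d{\left(-72 \right)} + 4746\right)} = \frac{1}{\left(\frac{1}{-28 - 118} \cdot 128 - 137\right) + \left(-2 + 4746\right)} = \frac{1}{\left(\frac{1}{-146} \cdot 128 - 137\right) + 4744} = \frac{1}{\left(\left(- \frac{1}{146}\right) 128 - 137\right) + 4744} = \frac{1}{\left(- \frac{64}{73} - 137\right) + 4744} = \frac{1}{- \frac{10065}{73} + 4744} = \frac{1}{\frac{336247}{73}} = \frac{73}{336247}$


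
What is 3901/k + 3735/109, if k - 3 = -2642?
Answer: 9431456/287651 ≈ 32.788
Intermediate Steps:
k = -2639 (k = 3 - 2642 = -2639)
3901/k + 3735/109 = 3901/(-2639) + 3735/109 = 3901*(-1/2639) + 3735*(1/109) = -3901/2639 + 3735/109 = 9431456/287651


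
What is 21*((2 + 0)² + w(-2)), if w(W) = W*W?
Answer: 168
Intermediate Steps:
w(W) = W²
21*((2 + 0)² + w(-2)) = 21*((2 + 0)² + (-2)²) = 21*(2² + 4) = 21*(4 + 4) = 21*8 = 168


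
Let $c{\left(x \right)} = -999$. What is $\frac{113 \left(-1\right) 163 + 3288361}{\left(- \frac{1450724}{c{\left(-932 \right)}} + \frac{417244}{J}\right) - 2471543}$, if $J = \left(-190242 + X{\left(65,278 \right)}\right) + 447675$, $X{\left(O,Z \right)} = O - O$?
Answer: $- \frac{280316395969038}{211748863777211} \approx -1.3238$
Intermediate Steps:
$X{\left(O,Z \right)} = 0$
$J = 257433$ ($J = \left(-190242 + 0\right) + 447675 = -190242 + 447675 = 257433$)
$\frac{113 \left(-1\right) 163 + 3288361}{\left(- \frac{1450724}{c{\left(-932 \right)}} + \frac{417244}{J}\right) - 2471543} = \frac{113 \left(-1\right) 163 + 3288361}{\left(- \frac{1450724}{-999} + \frac{417244}{257433}\right) - 2471543} = \frac{\left(-113\right) 163 + 3288361}{\left(\left(-1450724\right) \left(- \frac{1}{999}\right) + 417244 \cdot \frac{1}{257433}\right) - 2471543} = \frac{-18419 + 3288361}{\left(\frac{1450724}{999} + \frac{417244}{257433}\right) - 2471543} = \frac{3269942}{\frac{124627019416}{85725189} - 2471543} = \frac{3269942}{- \frac{211748863777211}{85725189}} = 3269942 \left(- \frac{85725189}{211748863777211}\right) = - \frac{280316395969038}{211748863777211}$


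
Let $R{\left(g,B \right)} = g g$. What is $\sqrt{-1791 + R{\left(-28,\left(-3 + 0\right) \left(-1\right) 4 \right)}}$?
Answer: $i \sqrt{1007} \approx 31.733 i$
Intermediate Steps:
$R{\left(g,B \right)} = g^{2}$
$\sqrt{-1791 + R{\left(-28,\left(-3 + 0\right) \left(-1\right) 4 \right)}} = \sqrt{-1791 + \left(-28\right)^{2}} = \sqrt{-1791 + 784} = \sqrt{-1007} = i \sqrt{1007}$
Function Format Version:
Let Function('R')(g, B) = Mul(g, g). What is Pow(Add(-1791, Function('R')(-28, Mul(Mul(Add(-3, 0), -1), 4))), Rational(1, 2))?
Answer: Mul(I, Pow(1007, Rational(1, 2))) ≈ Mul(31.733, I)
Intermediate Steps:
Function('R')(g, B) = Pow(g, 2)
Pow(Add(-1791, Function('R')(-28, Mul(Mul(Add(-3, 0), -1), 4))), Rational(1, 2)) = Pow(Add(-1791, Pow(-28, 2)), Rational(1, 2)) = Pow(Add(-1791, 784), Rational(1, 2)) = Pow(-1007, Rational(1, 2)) = Mul(I, Pow(1007, Rational(1, 2)))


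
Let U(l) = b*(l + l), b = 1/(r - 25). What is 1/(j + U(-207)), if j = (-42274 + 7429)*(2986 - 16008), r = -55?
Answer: 40/18150063807 ≈ 2.2038e-9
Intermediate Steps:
j = 453751590 (j = -34845*(-13022) = 453751590)
b = -1/80 (b = 1/(-55 - 25) = 1/(-80) = -1/80 ≈ -0.012500)
U(l) = -l/40 (U(l) = -(l + l)/80 = -l/40)
1/(j + U(-207)) = 1/(453751590 - 1/40*(-207)) = 1/(453751590 + 207/40) = 1/(18150063807/40) = 40/18150063807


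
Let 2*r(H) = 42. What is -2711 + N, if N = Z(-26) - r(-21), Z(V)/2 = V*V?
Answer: -1380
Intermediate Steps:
r(H) = 21 (r(H) = (1/2)*42 = 21)
Z(V) = 2*V**2 (Z(V) = 2*(V*V) = 2*V**2)
N = 1331 (N = 2*(-26)**2 - 1*21 = 2*676 - 21 = 1352 - 21 = 1331)
-2711 + N = -2711 + 1331 = -1380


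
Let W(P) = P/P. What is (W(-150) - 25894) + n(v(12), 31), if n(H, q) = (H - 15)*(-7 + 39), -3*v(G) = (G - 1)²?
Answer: -82991/3 ≈ -27664.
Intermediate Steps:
W(P) = 1
v(G) = -(-1 + G)²/3 (v(G) = -(G - 1)²/3 = -(-1 + G)²/3)
n(H, q) = -480 + 32*H (n(H, q) = (-15 + H)*32 = -480 + 32*H)
(W(-150) - 25894) + n(v(12), 31) = (1 - 25894) + (-480 + 32*(-(-1 + 12)²/3)) = -25893 + (-480 + 32*(-⅓*11²)) = -25893 + (-480 + 32*(-⅓*121)) = -25893 + (-480 + 32*(-121/3)) = -25893 + (-480 - 3872/3) = -25893 - 5312/3 = -82991/3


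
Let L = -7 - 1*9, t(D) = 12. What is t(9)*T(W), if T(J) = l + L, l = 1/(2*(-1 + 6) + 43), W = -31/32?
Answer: -10164/53 ≈ -191.77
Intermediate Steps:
W = -31/32 (W = -31*1/32 = -31/32 ≈ -0.96875)
L = -16 (L = -7 - 9 = -16)
l = 1/53 (l = 1/(2*5 + 43) = 1/(10 + 43) = 1/53 ≈ 0.018868)
T(J) = -847/53 (T(J) = 1/53 - 16 = -847/53)
t(9)*T(W) = 12*(-847/53) = -10164/53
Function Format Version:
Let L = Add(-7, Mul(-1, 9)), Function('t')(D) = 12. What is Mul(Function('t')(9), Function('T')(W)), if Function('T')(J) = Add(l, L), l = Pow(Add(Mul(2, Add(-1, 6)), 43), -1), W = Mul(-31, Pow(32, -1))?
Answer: Rational(-10164, 53) ≈ -191.77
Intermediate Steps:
W = Rational(-31, 32) (W = Mul(-31, Rational(1, 32)) = Rational(-31, 32) ≈ -0.96875)
L = -16 (L = Add(-7, -9) = -16)
l = Rational(1, 53) (l = Pow(Add(Mul(2, 5), 43), -1) = Pow(Add(10, 43), -1) = Pow(53, -1) = Rational(1, 53) ≈ 0.018868)
Function('T')(J) = Rational(-847, 53) (Function('T')(J) = Add(Rational(1, 53), -16) = Rational(-847, 53))
Mul(Function('t')(9), Function('T')(W)) = Mul(12, Rational(-847, 53)) = Rational(-10164, 53)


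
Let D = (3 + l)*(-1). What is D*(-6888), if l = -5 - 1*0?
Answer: -13776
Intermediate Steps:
l = -5 (l = -5 + 0 = -5)
D = 2 (D = (3 - 5)*(-1) = -2*(-1) = 2)
D*(-6888) = 2*(-6888) = -13776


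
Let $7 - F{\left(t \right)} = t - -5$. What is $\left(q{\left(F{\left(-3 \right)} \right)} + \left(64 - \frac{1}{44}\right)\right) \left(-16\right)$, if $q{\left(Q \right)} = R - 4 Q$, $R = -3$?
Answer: $- \frac{7212}{11} \approx -655.64$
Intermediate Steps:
$F{\left(t \right)} = 2 - t$ ($F{\left(t \right)} = 7 - \left(t - -5\right) = 7 - \left(t + 5\right) = 7 - \left(5 + t\right) = 2 - t$)
$q{\left(Q \right)} = -3 - 4 Q$
$\left(q{\left(F{\left(-3 \right)} \right)} + \left(64 - \frac{1}{44}\right)\right) \left(-16\right) = \left(\left(-3 - 4 \left(2 - -3\right)\right) + \left(64 - \frac{1}{44}\right)\right) \left(-16\right) = \left(\left(-3 - 4 \left(2 + 3\right)\right) + \left(64 - \frac{1}{44}\right)\right) \left(-16\right) = \left(\left(-3 - 20\right) + \left(64 - \frac{1}{44}\right)\right) \left(-16\right) = \left(\left(-3 - 20\right) + \frac{2815}{44}\right) \left(-16\right) = \left(-23 + \frac{2815}{44}\right) \left(-16\right) = \frac{1803}{44} \left(-16\right) = - \frac{7212}{11}$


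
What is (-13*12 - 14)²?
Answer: 28900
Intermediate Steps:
(-13*12 - 14)² = (-156 - 14)² = (-170)² = 28900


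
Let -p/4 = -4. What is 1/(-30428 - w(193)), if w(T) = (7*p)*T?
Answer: -1/52044 ≈ -1.9215e-5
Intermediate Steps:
p = 16 (p = -4*(-4) = 16)
w(T) = 112*T (w(T) = (7*16)*T = 112*T)
1/(-30428 - w(193)) = 1/(-30428 - 112*193) = 1/(-30428 - 1*21616) = 1/(-30428 - 21616) = 1/(-52044) = -1/52044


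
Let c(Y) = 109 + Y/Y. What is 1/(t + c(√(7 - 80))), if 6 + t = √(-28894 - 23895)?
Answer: 104/63605 - I*√52789/63605 ≈ 0.0016351 - 0.0036123*I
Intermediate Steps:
c(Y) = 110 (c(Y) = 109 + 1 = 110)
t = -6 + I*√52789 (t = -6 + √(-28894 - 23895) = -6 + √(-52789) = -6 + I*√52789 ≈ -6.0 + 229.76*I)
1/(t + c(√(7 - 80))) = 1/((-6 + I*√52789) + 110) = 1/(104 + I*√52789)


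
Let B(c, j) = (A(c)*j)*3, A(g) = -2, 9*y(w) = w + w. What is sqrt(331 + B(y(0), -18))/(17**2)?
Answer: sqrt(439)/289 ≈ 0.072499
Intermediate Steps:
y(w) = 2*w/9 (y(w) = (w + w)/9 = (2*w)/9 = 2*w/9)
B(c, j) = -6*j (B(c, j) = -2*j*3 = -6*j)
sqrt(331 + B(y(0), -18))/(17**2) = sqrt(331 - 6*(-18))/(17**2) = sqrt(331 + 108)/289 = sqrt(439)*(1/289) = sqrt(439)/289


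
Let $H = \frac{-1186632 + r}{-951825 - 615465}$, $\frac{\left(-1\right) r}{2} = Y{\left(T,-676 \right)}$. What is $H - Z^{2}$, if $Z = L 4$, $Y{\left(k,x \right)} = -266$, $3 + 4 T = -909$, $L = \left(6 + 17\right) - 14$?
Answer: $- \frac{203002174}{156729} \approx -1295.2$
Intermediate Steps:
$L = 9$ ($L = 23 - 14 = 9$)
$T = -228$ ($T = - \frac{3}{4} + \frac{1}{4} \left(-909\right) = - \frac{3}{4} - \frac{909}{4} = -228$)
$r = 532$ ($r = \left(-2\right) \left(-266\right) = 532$)
$Z = 36$ ($Z = 9 \cdot 4 = 36$)
$H = \frac{118610}{156729}$ ($H = \frac{-1186632 + 532}{-951825 - 615465} = - \frac{1186100}{-1567290} = \left(-1186100\right) \left(- \frac{1}{1567290}\right) = \frac{118610}{156729} \approx 0.75678$)
$H - Z^{2} = \frac{118610}{156729} - 36^{2} = \frac{118610}{156729} - 1296 = - \frac{203002174}{156729}$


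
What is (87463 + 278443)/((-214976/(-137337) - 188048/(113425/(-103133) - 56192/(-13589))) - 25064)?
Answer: -106884843374584246971/25418192451009868612 ≈ -4.2051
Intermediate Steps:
(87463 + 278443)/((-214976/(-137337) - 188048/(113425/(-103133) - 56192/(-13589))) - 25064) = 365906/((-214976*(-1/137337) - 188048/(113425*(-1/103133) - 56192*(-1/13589))) - 25064) = 365906/((214976/137337 - 188048/(-113425/103133 + 56192/13589)) - 25064) = 365906/((214976/137337 - 188048/4253917211/1401474337) - 25064) = 365906/((214976/137337 - 188048*1401474337/4253917211) - 25064) = 365906/((214976/137337 - 263544446124176/4253917211) - 25064) = 365906/(-36193489107249607376/584220228007107 - 25064) = 365906/(-50836384902019737224/584220228007107) = 365906*(-584220228007107/50836384902019737224) = -106884843374584246971/25418192451009868612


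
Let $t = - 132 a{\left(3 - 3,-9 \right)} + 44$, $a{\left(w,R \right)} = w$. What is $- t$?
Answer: $-44$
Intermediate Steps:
$t = 44$ ($t = - 132 \left(3 - 3\right) + 44 = \left(-132\right) 0 + 44 = 0 + 44 = 44$)
$- t = \left(-1\right) 44 = -44$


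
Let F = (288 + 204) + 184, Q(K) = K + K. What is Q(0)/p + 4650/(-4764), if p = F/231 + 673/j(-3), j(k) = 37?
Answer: -775/794 ≈ -0.97607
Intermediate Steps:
Q(K) = 2*K
F = 676 (F = 492 + 184 = 676)
p = 180475/8547 (p = 676/231 + 673/37 = 180475/8547 ≈ 21.116)
Q(0)/p + 4650/(-4764) = (2*0)/(180475/8547) + 4650/(-4764) = 0*(8547/180475) + 4650*(-1/4764) = 0 - 775/794 = -775/794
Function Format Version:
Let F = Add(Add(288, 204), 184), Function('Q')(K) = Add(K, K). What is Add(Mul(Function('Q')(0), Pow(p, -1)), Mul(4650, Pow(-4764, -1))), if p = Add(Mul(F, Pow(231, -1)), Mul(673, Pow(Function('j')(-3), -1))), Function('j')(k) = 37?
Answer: Rational(-775, 794) ≈ -0.97607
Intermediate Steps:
Function('Q')(K) = Mul(2, K)
F = 676 (F = Add(492, 184) = 676)
p = Rational(180475, 8547) (p = Add(Mul(676, Pow(231, -1)), Mul(673, Pow(37, -1))) = Add(Mul(676, Rational(1, 231)), Mul(673, Rational(1, 37))) = Add(Rational(676, 231), Rational(673, 37)) = Rational(180475, 8547) ≈ 21.116)
Add(Mul(Function('Q')(0), Pow(p, -1)), Mul(4650, Pow(-4764, -1))) = Add(Mul(Mul(2, 0), Pow(Rational(180475, 8547), -1)), Mul(4650, Pow(-4764, -1))) = Add(Mul(0, Rational(8547, 180475)), Mul(4650, Rational(-1, 4764))) = Add(0, Rational(-775, 794)) = Rational(-775, 794)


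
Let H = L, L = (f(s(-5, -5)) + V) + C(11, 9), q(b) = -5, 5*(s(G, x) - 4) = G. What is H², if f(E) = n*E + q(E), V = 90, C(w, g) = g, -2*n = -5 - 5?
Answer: 11881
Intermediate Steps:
s(G, x) = 4 + G/5
n = 5 (n = -(-5 - 5)/2 = -½*(-10) = 5)
f(E) = -5 + 5*E (f(E) = 5*E - 5 = -5 + 5*E)
L = 109 (L = ((-5 + 5*(4 + (⅕)*(-5))) + 90) + 9 = ((-5 + 5*(4 - 1)) + 90) + 9 = ((-5 + 5*3) + 90) + 9 = ((-5 + 15) + 90) + 9 = (10 + 90) + 9 = 100 + 9 = 109)
H = 109
H² = 109² = 11881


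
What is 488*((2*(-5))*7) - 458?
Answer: -34618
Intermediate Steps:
488*((2*(-5))*7) - 458 = 488*(-10*7) - 458 = 488*(-70) - 458 = -34160 - 458 = -34618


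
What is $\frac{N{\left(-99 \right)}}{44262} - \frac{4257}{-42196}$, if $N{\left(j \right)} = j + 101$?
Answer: $\frac{8568533}{84894516} \approx 0.10093$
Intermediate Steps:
$N{\left(j \right)} = 101 + j$
$\frac{N{\left(-99 \right)}}{44262} - \frac{4257}{-42196} = \frac{101 - 99}{44262} - \frac{4257}{-42196} = 2 \cdot \frac{1}{44262} - - \frac{387}{3836} = \frac{1}{22131} + \frac{387}{3836} = \frac{8568533}{84894516}$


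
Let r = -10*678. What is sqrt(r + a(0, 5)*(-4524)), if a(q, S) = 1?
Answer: 6*I*sqrt(314) ≈ 106.32*I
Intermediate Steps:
r = -6780
sqrt(r + a(0, 5)*(-4524)) = sqrt(-6780 + 1*(-4524)) = sqrt(-6780 - 4524) = sqrt(-11304) = 6*I*sqrt(314)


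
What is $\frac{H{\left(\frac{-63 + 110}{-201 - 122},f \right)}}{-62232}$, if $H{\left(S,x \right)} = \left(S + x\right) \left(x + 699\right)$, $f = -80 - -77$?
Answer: $\frac{29464}{837539} \approx 0.035179$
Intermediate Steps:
$f = -3$ ($f = -80 + 77 = -3$)
$H{\left(S,x \right)} = \left(699 + x\right) \left(S + x\right)$ ($H{\left(S,x \right)} = \left(S + x\right) \left(699 + x\right) = \left(699 + x\right) \left(S + x\right)$)
$\frac{H{\left(\frac{-63 + 110}{-201 - 122},f \right)}}{-62232} = \frac{\left(-3\right)^{2} + 699 \frac{-63 + 110}{-201 - 122} + 699 \left(-3\right) + \frac{-63 + 110}{-201 - 122} \left(-3\right)}{-62232} = \left(9 + 699 \frac{47}{-323} - 2097 + \frac{47}{-323} \left(-3\right)\right) \left(- \frac{1}{62232}\right) = \left(9 + 699 \cdot 47 \left(- \frac{1}{323}\right) - 2097 + 47 \left(- \frac{1}{323}\right) \left(-3\right)\right) \left(- \frac{1}{62232}\right) = \left(9 + 699 \left(- \frac{47}{323}\right) - 2097 - - \frac{141}{323}\right) \left(- \frac{1}{62232}\right) = \left(9 - \frac{32853}{323} - 2097 + \frac{141}{323}\right) \left(- \frac{1}{62232}\right) = \left(- \frac{707136}{323}\right) \left(- \frac{1}{62232}\right) = \frac{29464}{837539}$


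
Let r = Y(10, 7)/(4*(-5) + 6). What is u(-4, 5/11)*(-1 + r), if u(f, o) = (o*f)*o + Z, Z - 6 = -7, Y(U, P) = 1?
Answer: 3315/1694 ≈ 1.9569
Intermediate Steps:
Z = -1 (Z = 6 - 7 = -1)
r = -1/14 (r = 1/(4*(-5) + 6) = 1/(-20 + 6) = 1/(-14) = 1*(-1/14) = -1/14 ≈ -0.071429)
u(f, o) = -1 + f*o**2 (u(f, o) = (o*f)*o - 1 = (f*o)*o - 1 = f*o**2 - 1 = -1 + f*o**2)
u(-4, 5/11)*(-1 + r) = (-1 - 4*(5/11)**2)*(-1 - 1/14) = (-1 - 4*(5*(1/11))**2)*(-15/14) = (-1 - 4*(5/11)**2)*(-15/14) = (-1 - 4*25/121)*(-15/14) = (-1 - 100/121)*(-15/14) = -221/121*(-15/14) = 3315/1694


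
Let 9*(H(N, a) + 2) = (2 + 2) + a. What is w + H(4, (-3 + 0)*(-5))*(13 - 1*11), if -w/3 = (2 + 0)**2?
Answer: -106/9 ≈ -11.778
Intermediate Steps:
H(N, a) = -14/9 + a/9 (H(N, a) = -2 + ((2 + 2) + a)/9 = -2 + (4 + a)/9 = -2 + (4/9 + a/9) = -14/9 + a/9)
w = -12 (w = -3*(2 + 0)**2 = -3*2**2 = -3*4 = -12)
w + H(4, (-3 + 0)*(-5))*(13 - 1*11) = -12 + (-14/9 + ((-3 + 0)*(-5))/9)*(13 - 1*11) = -12 + (-14/9 + (-3*(-5))/9)*(13 - 11) = -12 + (-14/9 + (1/9)*15)*2 = -12 + (-14/9 + 5/3)*2 = -12 + (1/9)*2 = -12 + 2/9 = -106/9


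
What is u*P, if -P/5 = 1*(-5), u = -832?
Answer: -20800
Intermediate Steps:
P = 25 (P = -5*(-5) = 25)
u*P = -832*25 = -20800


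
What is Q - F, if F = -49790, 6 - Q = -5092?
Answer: 54888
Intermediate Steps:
Q = 5098 (Q = 6 - 1*(-5092) = 6 + 5092 = 5098)
Q - F = 5098 - 1*(-49790) = 5098 + 49790 = 54888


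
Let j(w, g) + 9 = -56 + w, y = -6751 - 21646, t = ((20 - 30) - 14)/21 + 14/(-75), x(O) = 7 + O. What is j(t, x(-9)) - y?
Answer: 14873602/525 ≈ 28331.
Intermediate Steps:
t = -698/525 (t = (-10 - 14)*(1/21) + 14*(-1/75) = -24*1/21 - 14/75 = -8/7 - 14/75 = -698/525 ≈ -1.3295)
y = -28397
j(w, g) = -65 + w (j(w, g) = -9 + (-56 + w) = -65 + w)
j(t, x(-9)) - y = (-65 - 698/525) - 1*(-28397) = -34823/525 + 28397 = 14873602/525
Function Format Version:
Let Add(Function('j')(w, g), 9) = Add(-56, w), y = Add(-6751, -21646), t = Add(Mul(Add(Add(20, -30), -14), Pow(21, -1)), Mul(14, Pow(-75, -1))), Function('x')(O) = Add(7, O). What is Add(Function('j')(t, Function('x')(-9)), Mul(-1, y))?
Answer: Rational(14873602, 525) ≈ 28331.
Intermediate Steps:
t = Rational(-698, 525) (t = Add(Mul(Add(-10, -14), Rational(1, 21)), Mul(14, Rational(-1, 75))) = Add(Mul(-24, Rational(1, 21)), Rational(-14, 75)) = Add(Rational(-8, 7), Rational(-14, 75)) = Rational(-698, 525) ≈ -1.3295)
y = -28397
Function('j')(w, g) = Add(-65, w) (Function('j')(w, g) = Add(-9, Add(-56, w)) = Add(-65, w))
Add(Function('j')(t, Function('x')(-9)), Mul(-1, y)) = Add(Add(-65, Rational(-698, 525)), Mul(-1, -28397)) = Add(Rational(-34823, 525), 28397) = Rational(14873602, 525)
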